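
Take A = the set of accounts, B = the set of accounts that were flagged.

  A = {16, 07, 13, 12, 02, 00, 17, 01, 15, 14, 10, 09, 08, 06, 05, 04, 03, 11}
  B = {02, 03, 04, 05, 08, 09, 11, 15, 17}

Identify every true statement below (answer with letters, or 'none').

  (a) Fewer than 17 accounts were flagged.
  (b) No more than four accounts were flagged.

|A| = 18, |A ∩ B| = 9, |A ∖ B| = 9.
(a) |A ∩ B| < 17: holds.
(b) |A ∩ B| ≤ 4: fails.

(a)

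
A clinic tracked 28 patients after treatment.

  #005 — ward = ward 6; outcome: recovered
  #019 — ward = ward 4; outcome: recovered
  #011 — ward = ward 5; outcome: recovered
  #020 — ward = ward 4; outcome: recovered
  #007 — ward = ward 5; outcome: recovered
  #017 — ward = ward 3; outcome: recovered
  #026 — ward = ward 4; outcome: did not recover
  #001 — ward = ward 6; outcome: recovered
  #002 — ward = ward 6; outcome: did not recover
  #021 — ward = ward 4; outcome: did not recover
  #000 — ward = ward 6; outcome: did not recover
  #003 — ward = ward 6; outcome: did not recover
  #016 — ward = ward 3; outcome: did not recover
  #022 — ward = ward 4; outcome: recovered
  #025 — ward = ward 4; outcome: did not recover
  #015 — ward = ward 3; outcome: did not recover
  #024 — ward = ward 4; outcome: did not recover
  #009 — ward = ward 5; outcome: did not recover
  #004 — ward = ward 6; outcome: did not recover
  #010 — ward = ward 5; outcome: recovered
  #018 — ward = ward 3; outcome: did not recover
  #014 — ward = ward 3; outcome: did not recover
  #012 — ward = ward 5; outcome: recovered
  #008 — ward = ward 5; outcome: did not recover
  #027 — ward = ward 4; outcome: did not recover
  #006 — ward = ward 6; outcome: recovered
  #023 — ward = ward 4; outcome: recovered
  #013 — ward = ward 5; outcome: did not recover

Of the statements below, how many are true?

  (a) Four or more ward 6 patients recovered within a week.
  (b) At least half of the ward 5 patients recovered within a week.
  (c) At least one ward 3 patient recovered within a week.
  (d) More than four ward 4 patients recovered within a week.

2

(a) ward 6: |A| = 7, |A ∩ B| = 3; needs |A ∩ B| ≥ 4 — false.
(b) ward 5: |A| = 7, |A ∩ B| = 4; needs |A ∩ B| ≥ |A ∖ B| — true.
(c) ward 3: |A| = 5, |A ∩ B| = 1; needs A ∩ B ≠ ∅ (|A ∩ B| ≥ 1) — true.
(d) ward 4: |A| = 9, |A ∩ B| = 4; needs |A ∩ B| > 4 — false.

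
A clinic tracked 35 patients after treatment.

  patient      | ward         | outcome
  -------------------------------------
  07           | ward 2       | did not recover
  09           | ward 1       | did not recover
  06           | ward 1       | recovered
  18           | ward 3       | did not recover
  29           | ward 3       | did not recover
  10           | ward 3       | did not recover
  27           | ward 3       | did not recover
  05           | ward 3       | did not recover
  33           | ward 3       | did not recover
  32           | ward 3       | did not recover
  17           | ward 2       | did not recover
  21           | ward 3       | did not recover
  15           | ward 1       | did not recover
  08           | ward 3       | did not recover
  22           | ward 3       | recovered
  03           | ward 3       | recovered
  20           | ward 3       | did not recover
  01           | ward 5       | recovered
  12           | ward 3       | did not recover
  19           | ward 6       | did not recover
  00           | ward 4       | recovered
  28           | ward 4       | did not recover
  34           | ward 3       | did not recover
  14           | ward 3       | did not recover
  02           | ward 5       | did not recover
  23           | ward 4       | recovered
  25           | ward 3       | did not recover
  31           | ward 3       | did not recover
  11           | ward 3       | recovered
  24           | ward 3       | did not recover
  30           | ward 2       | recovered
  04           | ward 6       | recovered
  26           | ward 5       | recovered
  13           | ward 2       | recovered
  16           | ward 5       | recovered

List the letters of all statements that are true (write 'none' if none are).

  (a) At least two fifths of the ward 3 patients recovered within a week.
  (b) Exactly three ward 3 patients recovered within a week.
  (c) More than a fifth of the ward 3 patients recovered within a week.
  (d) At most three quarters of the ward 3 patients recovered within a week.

|A| = 19, |A ∩ B| = 3, |A ∖ B| = 16.
(a) |A ∩ B| / |A| ≥ 2/5: fails.
(b) |A ∩ B| = 3: holds.
(c) |A ∩ B| / |A| > 1/5: fails.
(d) |A ∩ B| / |A| ≤ 3/4: holds.

(b), (d)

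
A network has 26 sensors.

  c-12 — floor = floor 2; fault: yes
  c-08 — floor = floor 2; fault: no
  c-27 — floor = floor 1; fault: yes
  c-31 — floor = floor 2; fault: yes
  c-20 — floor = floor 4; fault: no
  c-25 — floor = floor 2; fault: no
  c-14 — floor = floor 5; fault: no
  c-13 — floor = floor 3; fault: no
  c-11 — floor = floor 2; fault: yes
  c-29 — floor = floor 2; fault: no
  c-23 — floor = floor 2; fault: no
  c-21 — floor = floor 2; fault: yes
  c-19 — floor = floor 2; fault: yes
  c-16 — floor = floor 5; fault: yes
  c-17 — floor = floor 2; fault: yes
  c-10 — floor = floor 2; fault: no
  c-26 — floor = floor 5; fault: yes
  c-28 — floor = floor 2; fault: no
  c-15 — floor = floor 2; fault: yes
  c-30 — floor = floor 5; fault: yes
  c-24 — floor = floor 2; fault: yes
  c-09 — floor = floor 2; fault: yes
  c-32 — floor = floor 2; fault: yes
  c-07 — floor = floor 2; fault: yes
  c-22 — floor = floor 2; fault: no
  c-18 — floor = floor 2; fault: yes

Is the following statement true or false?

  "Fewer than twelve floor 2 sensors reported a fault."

False

The determiner here denotes the relation: |A ∩ B| < 12.
|A| = 19, |A ∩ B| = 12, |A ∖ B| = 7.
|A ∩ B| = 12, so the statement is false.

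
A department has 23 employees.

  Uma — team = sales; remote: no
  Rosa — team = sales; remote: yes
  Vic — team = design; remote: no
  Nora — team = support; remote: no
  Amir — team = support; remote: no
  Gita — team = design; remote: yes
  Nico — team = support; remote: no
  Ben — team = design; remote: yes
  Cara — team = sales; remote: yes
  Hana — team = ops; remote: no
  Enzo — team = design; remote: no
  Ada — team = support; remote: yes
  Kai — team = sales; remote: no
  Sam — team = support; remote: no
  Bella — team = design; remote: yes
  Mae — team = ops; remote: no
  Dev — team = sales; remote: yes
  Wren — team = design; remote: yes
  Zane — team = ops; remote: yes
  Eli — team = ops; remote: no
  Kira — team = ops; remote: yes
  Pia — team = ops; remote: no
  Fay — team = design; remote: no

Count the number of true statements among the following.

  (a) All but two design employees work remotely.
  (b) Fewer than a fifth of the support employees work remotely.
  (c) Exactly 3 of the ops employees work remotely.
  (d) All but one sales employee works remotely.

(a) design: |A| = 7, |A ∩ B| = 4; needs |A ∖ B| = 2 — false.
(b) support: |A| = 5, |A ∩ B| = 1; needs |A ∩ B| / |A| < 1/5 — false.
(c) ops: |A| = 6, |A ∩ B| = 2; needs |A ∩ B| = 3 — false.
(d) sales: |A| = 5, |A ∩ B| = 3; needs |A ∖ B| = 1 — false.

0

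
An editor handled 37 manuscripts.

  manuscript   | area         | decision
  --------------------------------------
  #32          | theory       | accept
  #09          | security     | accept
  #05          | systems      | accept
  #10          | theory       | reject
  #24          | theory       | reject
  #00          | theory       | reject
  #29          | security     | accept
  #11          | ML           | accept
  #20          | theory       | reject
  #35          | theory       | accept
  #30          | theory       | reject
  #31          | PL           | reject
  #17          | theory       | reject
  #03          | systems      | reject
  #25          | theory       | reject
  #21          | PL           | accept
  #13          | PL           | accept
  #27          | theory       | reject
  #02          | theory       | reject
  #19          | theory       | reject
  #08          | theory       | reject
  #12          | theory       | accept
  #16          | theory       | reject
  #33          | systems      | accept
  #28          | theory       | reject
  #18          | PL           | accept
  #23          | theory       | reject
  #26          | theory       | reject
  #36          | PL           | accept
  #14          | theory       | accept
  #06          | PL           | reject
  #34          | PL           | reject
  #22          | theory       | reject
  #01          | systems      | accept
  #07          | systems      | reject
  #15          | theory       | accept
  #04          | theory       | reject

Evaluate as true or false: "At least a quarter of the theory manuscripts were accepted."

The determiner here denotes the relation: |A ∩ B| / |A| ≥ 1/4.
|A| = 22, |A ∩ B| = 5, |A ∖ B| = 17.
|A ∩ B|/|A| = 5/22, so the statement is false.

False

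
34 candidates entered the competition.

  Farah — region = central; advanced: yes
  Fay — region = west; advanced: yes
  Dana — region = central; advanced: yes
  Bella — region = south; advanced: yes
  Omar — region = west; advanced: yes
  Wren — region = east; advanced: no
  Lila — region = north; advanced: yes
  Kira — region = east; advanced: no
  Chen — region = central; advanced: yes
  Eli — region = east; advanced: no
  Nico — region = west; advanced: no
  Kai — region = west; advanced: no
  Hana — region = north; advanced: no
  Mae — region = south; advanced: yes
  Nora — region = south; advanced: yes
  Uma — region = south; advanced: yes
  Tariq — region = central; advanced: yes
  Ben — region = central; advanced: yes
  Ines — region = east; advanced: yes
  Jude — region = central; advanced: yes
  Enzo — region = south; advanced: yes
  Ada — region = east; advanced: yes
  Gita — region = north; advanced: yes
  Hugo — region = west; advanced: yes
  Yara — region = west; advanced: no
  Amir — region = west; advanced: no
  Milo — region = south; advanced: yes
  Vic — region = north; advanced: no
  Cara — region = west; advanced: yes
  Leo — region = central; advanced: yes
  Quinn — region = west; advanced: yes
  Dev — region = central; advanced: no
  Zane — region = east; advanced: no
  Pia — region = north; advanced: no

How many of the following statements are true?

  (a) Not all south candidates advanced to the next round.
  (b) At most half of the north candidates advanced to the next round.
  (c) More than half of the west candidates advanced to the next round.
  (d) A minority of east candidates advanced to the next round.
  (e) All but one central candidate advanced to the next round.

4

(a) south: |A| = 6, |A ∩ B| = 6; needs A ⊄ B (|A ∖ B| ≥ 1) — false.
(b) north: |A| = 5, |A ∩ B| = 2; needs |A ∩ B| ≤ |A ∖ B| — true.
(c) west: |A| = 9, |A ∩ B| = 5; needs |A ∩ B| > |A ∖ B| — true.
(d) east: |A| = 6, |A ∩ B| = 2; needs |A ∩ B| < |A ∖ B| — true.
(e) central: |A| = 8, |A ∩ B| = 7; needs |A ∖ B| = 1 — true.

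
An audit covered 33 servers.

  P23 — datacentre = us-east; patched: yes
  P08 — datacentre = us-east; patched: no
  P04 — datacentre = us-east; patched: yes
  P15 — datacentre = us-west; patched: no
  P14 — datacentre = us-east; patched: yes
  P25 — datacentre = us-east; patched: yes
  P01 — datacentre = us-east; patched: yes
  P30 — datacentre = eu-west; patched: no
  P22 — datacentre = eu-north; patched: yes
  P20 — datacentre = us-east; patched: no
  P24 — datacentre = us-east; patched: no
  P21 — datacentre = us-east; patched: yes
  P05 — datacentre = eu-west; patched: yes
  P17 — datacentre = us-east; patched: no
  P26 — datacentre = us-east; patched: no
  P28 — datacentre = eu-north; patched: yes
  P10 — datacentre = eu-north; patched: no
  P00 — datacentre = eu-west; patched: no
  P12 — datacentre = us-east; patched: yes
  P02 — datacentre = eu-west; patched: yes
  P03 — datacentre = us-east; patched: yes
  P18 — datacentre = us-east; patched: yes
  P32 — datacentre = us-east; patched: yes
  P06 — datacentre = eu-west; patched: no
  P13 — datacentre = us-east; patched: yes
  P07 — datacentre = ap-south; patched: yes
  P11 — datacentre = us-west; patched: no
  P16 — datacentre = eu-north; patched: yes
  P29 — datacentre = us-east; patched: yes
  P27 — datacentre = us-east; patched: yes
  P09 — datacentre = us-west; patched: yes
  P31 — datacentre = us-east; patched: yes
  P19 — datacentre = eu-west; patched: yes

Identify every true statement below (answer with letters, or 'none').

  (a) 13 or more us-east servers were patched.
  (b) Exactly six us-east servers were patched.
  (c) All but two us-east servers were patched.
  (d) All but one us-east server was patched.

(a)

|A| = 19, |A ∩ B| = 14, |A ∖ B| = 5.
(a) |A ∩ B| ≥ 13: holds.
(b) |A ∩ B| = 6: fails.
(c) |A ∖ B| = 2: fails.
(d) |A ∖ B| = 1: fails.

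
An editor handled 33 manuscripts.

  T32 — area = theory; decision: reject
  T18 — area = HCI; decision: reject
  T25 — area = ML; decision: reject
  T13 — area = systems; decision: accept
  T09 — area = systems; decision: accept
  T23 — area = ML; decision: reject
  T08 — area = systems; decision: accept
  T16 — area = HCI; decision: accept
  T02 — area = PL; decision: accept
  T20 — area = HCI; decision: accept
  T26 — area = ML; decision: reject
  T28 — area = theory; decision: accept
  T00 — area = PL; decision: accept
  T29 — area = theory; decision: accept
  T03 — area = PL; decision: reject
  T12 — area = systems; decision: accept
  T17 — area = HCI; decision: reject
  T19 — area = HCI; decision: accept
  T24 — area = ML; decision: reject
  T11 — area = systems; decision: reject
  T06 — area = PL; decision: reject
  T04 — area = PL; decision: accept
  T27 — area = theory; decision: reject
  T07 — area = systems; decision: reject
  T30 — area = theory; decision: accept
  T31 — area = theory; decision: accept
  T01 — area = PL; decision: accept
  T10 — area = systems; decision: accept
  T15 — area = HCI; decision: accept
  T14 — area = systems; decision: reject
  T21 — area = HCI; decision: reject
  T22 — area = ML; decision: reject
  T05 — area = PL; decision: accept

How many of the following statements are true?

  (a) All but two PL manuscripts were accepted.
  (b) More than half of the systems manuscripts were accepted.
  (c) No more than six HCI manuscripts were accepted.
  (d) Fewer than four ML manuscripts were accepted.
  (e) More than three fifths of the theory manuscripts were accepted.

(a) PL: |A| = 7, |A ∩ B| = 5; needs |A ∖ B| = 2 — true.
(b) systems: |A| = 8, |A ∩ B| = 5; needs |A ∩ B| > |A ∖ B| — true.
(c) HCI: |A| = 7, |A ∩ B| = 4; needs |A ∩ B| ≤ 6 — true.
(d) ML: |A| = 5, |A ∩ B| = 0; needs |A ∩ B| < 4 — true.
(e) theory: |A| = 6, |A ∩ B| = 4; needs |A ∩ B| / |A| > 3/5 — true.

5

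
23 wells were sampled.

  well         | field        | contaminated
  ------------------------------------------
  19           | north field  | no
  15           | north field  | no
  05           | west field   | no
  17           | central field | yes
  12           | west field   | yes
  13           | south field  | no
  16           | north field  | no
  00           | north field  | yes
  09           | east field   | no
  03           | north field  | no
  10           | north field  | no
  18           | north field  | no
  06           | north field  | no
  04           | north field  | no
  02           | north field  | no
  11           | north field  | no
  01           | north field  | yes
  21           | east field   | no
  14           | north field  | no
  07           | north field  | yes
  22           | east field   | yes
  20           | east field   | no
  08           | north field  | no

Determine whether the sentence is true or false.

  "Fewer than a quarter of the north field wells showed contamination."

True

'Fewer than a quarter of the north field wells showed contamination' holds iff |A ∩ B| / |A| < 1/4.
|A| = 15, |A ∩ B| = 3, |A ∖ B| = 12.
|A ∩ B|/|A| = 3/15, so the statement is true.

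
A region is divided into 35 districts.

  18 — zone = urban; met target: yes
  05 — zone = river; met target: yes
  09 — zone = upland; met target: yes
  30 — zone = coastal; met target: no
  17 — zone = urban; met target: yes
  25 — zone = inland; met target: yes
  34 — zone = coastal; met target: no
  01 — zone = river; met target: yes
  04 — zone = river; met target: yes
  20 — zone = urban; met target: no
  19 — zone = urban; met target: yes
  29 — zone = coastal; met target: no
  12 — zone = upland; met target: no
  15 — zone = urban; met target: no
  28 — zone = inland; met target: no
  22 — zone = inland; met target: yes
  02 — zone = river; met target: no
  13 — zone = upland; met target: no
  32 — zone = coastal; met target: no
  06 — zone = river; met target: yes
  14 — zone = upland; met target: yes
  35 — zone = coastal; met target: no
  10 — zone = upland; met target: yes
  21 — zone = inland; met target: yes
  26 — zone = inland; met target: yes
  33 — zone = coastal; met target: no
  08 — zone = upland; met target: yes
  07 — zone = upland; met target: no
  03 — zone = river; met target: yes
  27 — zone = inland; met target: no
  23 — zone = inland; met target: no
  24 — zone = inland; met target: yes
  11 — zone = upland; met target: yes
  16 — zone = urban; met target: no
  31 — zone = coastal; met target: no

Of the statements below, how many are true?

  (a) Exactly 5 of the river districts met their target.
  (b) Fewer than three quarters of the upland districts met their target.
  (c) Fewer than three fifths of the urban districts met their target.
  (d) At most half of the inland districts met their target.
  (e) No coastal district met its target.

(a) river: |A| = 6, |A ∩ B| = 5; needs |A ∩ B| = 5 — true.
(b) upland: |A| = 8, |A ∩ B| = 5; needs |A ∩ B| / |A| < 3/4 — true.
(c) urban: |A| = 6, |A ∩ B| = 3; needs |A ∩ B| / |A| < 3/5 — true.
(d) inland: |A| = 8, |A ∩ B| = 5; needs |A ∩ B| ≤ |A ∖ B| — false.
(e) coastal: |A| = 7, |A ∩ B| = 0; needs A ∩ B = ∅ (|A ∩ B| = 0) — true.

4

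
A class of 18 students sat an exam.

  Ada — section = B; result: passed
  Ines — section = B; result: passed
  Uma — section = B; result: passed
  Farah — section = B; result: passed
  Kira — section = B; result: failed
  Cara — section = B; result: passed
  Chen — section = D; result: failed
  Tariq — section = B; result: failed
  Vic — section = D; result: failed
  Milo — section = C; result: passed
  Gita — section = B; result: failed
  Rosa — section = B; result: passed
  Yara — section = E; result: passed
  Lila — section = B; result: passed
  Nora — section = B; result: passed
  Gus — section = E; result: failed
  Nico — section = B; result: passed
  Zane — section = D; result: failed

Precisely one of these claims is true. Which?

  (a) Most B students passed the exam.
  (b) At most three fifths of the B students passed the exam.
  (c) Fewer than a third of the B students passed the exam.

|A| = 12, |A ∩ B| = 9, |A ∖ B| = 3.
(a) requires |A ∩ B| > |A ∖ B|: true.
(b) requires |A ∩ B| / |A| ≤ 3/5: false.
(c) requires |A ∩ B| / |A| < 1/3: false.

(a)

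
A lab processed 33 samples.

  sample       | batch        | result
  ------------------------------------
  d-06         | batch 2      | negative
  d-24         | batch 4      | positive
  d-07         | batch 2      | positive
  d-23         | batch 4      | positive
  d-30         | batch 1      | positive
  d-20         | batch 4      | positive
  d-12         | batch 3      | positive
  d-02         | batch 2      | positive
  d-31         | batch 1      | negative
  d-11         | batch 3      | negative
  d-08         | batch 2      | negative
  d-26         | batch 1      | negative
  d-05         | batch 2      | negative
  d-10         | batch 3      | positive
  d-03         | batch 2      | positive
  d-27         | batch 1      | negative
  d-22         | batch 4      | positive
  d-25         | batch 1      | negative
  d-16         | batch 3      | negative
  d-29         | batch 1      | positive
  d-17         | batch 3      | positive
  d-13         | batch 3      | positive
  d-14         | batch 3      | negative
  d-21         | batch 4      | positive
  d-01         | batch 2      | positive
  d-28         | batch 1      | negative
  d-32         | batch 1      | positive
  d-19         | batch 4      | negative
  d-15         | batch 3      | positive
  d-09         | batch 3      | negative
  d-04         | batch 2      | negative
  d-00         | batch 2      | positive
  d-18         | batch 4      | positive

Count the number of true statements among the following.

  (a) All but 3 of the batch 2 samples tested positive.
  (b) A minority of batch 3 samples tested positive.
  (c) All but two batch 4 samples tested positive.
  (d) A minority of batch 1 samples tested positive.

1

(a) batch 2: |A| = 9, |A ∩ B| = 5; needs |A ∖ B| = 3 — false.
(b) batch 3: |A| = 9, |A ∩ B| = 5; needs |A ∩ B| < |A ∖ B| — false.
(c) batch 4: |A| = 7, |A ∩ B| = 6; needs |A ∖ B| = 2 — false.
(d) batch 1: |A| = 8, |A ∩ B| = 3; needs |A ∩ B| < |A ∖ B| — true.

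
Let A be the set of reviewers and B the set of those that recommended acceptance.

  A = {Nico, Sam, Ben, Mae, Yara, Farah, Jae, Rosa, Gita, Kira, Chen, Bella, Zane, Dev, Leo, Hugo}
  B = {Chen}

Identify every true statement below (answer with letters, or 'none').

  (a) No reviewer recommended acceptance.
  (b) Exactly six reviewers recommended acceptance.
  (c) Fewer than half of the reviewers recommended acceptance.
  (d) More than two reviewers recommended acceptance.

(c)

|A| = 16, |A ∩ B| = 1, |A ∖ B| = 15.
(a) A ∩ B = ∅ (|A ∩ B| = 0): fails.
(b) |A ∩ B| = 6: fails.
(c) |A ∩ B| < |A ∖ B|: holds.
(d) |A ∩ B| > 2: fails.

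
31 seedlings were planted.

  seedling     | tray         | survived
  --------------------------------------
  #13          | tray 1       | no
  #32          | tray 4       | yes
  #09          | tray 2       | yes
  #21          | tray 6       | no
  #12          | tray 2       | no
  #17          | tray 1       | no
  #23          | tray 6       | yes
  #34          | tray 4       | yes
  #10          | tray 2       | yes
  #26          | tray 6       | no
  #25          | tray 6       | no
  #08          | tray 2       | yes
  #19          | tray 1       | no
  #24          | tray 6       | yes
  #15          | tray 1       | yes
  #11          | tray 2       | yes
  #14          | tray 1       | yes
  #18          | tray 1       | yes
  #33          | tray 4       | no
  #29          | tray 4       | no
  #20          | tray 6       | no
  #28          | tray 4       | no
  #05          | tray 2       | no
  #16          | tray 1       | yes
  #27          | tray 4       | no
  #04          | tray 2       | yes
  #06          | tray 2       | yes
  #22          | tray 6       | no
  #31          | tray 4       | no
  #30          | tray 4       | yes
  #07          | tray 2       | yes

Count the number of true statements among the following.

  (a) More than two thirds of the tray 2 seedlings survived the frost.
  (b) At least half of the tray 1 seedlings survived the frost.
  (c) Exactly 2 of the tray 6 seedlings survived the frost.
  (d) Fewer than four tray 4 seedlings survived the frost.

(a) tray 2: |A| = 9, |A ∩ B| = 7; needs |A ∩ B| / |A| > 2/3 — true.
(b) tray 1: |A| = 7, |A ∩ B| = 4; needs |A ∩ B| ≥ |A ∖ B| — true.
(c) tray 6: |A| = 7, |A ∩ B| = 2; needs |A ∩ B| = 2 — true.
(d) tray 4: |A| = 8, |A ∩ B| = 3; needs |A ∩ B| < 4 — true.

4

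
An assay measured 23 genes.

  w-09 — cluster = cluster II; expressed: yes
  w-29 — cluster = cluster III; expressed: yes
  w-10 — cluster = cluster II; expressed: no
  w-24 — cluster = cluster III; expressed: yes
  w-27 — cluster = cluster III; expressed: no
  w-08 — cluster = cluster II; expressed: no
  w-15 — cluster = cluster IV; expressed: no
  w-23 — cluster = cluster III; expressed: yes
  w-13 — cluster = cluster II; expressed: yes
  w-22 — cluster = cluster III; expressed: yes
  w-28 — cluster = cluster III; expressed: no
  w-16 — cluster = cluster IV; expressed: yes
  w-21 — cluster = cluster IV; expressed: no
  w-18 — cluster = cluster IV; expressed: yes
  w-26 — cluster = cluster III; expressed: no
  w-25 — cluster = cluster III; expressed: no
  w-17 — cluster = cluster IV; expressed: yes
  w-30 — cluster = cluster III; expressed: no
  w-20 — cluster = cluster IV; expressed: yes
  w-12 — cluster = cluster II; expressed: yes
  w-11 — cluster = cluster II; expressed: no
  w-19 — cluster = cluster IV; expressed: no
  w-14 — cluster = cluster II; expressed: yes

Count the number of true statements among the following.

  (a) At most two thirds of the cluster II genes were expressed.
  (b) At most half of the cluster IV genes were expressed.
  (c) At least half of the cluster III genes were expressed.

1

(a) cluster II: |A| = 7, |A ∩ B| = 4; needs |A ∩ B| / |A| ≤ 2/3 — true.
(b) cluster IV: |A| = 7, |A ∩ B| = 4; needs |A ∩ B| ≤ |A ∖ B| — false.
(c) cluster III: |A| = 9, |A ∩ B| = 4; needs |A ∩ B| ≥ |A ∖ B| — false.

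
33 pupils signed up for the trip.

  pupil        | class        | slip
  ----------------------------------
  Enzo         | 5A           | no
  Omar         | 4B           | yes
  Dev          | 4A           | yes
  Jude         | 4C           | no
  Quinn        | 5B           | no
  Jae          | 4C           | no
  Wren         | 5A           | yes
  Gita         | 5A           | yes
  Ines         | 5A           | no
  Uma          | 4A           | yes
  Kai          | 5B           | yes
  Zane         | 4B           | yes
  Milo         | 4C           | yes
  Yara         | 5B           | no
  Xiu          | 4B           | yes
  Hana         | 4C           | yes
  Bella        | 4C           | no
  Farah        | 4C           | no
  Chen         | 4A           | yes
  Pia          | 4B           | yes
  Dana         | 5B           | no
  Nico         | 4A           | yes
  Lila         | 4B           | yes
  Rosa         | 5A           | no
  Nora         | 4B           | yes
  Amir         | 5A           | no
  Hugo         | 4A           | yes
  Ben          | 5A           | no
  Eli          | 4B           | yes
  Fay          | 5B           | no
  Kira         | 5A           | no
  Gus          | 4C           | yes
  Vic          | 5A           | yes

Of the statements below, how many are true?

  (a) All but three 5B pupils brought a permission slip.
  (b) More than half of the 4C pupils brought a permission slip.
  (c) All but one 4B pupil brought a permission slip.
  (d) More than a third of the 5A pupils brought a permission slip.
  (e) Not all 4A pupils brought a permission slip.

(a) 5B: |A| = 5, |A ∩ B| = 1; needs |A ∖ B| = 3 — false.
(b) 4C: |A| = 7, |A ∩ B| = 3; needs |A ∩ B| > |A ∖ B| — false.
(c) 4B: |A| = 7, |A ∩ B| = 7; needs |A ∖ B| = 1 — false.
(d) 5A: |A| = 9, |A ∩ B| = 3; needs |A ∩ B| / |A| > 1/3 — false.
(e) 4A: |A| = 5, |A ∩ B| = 5; needs A ⊄ B (|A ∖ B| ≥ 1) — false.

0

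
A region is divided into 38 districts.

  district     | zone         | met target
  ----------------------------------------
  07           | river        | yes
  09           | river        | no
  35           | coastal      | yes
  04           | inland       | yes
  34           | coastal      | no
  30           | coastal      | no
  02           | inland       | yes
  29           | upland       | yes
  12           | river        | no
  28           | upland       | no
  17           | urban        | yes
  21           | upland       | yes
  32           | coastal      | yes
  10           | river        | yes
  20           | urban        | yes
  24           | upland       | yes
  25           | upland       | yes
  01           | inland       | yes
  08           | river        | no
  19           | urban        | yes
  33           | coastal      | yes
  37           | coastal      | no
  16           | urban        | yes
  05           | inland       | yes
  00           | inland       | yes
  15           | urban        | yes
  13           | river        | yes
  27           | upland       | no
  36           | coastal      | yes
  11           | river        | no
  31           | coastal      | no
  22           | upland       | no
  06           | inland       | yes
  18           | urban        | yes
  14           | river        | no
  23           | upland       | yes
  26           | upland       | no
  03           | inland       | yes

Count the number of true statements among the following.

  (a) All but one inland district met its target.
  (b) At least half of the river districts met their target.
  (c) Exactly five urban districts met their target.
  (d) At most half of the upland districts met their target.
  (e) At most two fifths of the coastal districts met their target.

0

(a) inland: |A| = 7, |A ∩ B| = 7; needs |A ∖ B| = 1 — false.
(b) river: |A| = 8, |A ∩ B| = 3; needs |A ∩ B| ≥ |A ∖ B| — false.
(c) urban: |A| = 6, |A ∩ B| = 6; needs |A ∩ B| = 5 — false.
(d) upland: |A| = 9, |A ∩ B| = 5; needs |A ∩ B| ≤ |A ∖ B| — false.
(e) coastal: |A| = 8, |A ∩ B| = 4; needs |A ∩ B| / |A| ≤ 2/5 — false.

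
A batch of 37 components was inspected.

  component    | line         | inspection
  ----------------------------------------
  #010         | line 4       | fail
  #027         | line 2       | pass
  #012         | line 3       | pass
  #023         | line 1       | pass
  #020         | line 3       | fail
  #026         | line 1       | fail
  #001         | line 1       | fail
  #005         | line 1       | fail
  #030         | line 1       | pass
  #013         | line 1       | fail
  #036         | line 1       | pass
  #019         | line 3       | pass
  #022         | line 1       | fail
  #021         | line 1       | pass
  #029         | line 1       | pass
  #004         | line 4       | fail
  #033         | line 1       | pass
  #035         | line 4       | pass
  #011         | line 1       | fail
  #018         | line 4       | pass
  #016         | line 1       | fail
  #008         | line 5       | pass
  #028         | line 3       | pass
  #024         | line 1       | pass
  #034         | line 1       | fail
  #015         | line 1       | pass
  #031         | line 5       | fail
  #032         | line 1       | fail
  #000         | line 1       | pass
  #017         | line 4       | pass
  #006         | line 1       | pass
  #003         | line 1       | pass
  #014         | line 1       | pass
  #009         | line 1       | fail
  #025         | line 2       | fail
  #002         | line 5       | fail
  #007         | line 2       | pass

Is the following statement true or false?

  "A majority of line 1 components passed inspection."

'A majority of line 1 components passed inspection' holds iff |A ∩ B| > |A ∖ B|.
|A| = 22, |A ∩ B| = 12, |A ∖ B| = 10.
12 > 10, so the statement is true.

True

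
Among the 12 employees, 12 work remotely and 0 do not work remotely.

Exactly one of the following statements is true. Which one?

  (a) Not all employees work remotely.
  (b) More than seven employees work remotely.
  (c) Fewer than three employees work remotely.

(b)

|A| = 12, |A ∩ B| = 12, |A ∖ B| = 0.
(a) requires A ⊄ B (|A ∖ B| ≥ 1): false.
(b) requires |A ∩ B| > 7: true.
(c) requires |A ∩ B| < 3: false.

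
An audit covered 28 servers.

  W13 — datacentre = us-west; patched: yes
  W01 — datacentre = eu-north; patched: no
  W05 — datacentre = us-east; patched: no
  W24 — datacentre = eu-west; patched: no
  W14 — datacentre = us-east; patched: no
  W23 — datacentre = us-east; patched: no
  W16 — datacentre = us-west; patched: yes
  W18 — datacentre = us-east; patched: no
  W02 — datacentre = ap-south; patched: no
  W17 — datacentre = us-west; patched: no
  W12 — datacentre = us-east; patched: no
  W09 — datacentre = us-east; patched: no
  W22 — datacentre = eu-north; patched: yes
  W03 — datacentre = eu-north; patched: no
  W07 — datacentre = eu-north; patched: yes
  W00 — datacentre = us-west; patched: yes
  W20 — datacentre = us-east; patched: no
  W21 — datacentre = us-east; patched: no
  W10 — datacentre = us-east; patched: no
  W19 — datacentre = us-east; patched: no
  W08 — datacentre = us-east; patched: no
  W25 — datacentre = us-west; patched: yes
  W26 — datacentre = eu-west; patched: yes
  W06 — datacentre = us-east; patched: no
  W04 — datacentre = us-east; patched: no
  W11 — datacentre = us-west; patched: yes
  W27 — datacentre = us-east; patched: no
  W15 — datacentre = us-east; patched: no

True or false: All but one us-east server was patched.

False

'All but one us-east server was patched' holds iff |A ∖ B| = 1.
|A| = 15, |A ∩ B| = 0, |A ∖ B| = 15.
|A ∖ B| = 15, so the statement is false.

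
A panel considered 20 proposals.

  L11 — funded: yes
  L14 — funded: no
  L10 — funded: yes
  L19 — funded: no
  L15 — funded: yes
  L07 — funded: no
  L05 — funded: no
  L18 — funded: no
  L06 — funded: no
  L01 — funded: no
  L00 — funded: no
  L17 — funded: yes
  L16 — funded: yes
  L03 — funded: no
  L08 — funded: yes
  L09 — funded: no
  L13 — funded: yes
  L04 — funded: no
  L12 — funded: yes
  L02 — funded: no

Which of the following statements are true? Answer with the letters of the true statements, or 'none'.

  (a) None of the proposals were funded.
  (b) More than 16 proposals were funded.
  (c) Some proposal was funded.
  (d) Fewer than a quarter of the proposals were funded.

(c)

|A| = 20, |A ∩ B| = 8, |A ∖ B| = 12.
(a) A ∩ B = ∅ (|A ∩ B| = 0): fails.
(b) |A ∩ B| > 16: fails.
(c) A ∩ B ≠ ∅ (|A ∩ B| ≥ 1): holds.
(d) |A ∩ B| / |A| < 1/4: fails.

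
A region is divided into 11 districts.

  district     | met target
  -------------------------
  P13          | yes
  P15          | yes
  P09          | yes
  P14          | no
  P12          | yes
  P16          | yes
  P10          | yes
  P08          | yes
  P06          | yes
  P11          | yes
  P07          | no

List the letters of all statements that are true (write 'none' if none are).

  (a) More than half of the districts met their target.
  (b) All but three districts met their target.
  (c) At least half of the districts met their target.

(a), (c)

|A| = 11, |A ∩ B| = 9, |A ∖ B| = 2.
(a) |A ∩ B| > |A ∖ B|: holds.
(b) |A ∖ B| = 3: fails.
(c) |A ∩ B| ≥ |A ∖ B|: holds.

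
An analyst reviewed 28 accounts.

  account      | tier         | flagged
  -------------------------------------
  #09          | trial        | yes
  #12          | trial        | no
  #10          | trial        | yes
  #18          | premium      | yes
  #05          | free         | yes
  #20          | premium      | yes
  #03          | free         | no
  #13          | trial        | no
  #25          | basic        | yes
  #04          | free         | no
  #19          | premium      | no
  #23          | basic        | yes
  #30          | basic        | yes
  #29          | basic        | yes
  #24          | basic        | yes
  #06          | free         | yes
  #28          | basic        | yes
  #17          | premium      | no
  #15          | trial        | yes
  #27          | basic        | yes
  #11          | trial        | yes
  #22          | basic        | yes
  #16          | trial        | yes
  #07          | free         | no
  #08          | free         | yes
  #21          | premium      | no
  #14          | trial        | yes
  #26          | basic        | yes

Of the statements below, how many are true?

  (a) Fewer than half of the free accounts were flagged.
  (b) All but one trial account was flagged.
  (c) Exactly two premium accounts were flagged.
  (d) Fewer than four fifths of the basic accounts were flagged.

1

(a) free: |A| = 6, |A ∩ B| = 3; needs |A ∩ B| < |A ∖ B| — false.
(b) trial: |A| = 8, |A ∩ B| = 6; needs |A ∖ B| = 1 — false.
(c) premium: |A| = 5, |A ∩ B| = 2; needs |A ∩ B| = 2 — true.
(d) basic: |A| = 9, |A ∩ B| = 9; needs |A ∩ B| / |A| < 4/5 — false.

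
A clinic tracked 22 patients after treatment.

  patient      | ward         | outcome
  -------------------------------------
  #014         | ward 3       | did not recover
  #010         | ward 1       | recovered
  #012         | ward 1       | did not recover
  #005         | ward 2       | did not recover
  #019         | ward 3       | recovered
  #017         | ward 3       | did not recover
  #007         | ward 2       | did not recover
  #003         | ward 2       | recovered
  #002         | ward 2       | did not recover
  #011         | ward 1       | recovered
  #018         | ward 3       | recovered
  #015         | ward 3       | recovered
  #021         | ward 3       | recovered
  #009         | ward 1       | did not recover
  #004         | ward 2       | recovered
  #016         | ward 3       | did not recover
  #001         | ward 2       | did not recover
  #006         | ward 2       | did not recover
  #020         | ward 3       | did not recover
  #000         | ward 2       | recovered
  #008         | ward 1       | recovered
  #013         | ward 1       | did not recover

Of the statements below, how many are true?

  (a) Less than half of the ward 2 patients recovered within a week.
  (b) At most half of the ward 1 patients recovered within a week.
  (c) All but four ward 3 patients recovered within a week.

3

(a) ward 2: |A| = 8, |A ∩ B| = 3; needs |A ∩ B| < |A ∖ B| — true.
(b) ward 1: |A| = 6, |A ∩ B| = 3; needs |A ∩ B| ≤ |A ∖ B| — true.
(c) ward 3: |A| = 8, |A ∩ B| = 4; needs |A ∖ B| = 4 — true.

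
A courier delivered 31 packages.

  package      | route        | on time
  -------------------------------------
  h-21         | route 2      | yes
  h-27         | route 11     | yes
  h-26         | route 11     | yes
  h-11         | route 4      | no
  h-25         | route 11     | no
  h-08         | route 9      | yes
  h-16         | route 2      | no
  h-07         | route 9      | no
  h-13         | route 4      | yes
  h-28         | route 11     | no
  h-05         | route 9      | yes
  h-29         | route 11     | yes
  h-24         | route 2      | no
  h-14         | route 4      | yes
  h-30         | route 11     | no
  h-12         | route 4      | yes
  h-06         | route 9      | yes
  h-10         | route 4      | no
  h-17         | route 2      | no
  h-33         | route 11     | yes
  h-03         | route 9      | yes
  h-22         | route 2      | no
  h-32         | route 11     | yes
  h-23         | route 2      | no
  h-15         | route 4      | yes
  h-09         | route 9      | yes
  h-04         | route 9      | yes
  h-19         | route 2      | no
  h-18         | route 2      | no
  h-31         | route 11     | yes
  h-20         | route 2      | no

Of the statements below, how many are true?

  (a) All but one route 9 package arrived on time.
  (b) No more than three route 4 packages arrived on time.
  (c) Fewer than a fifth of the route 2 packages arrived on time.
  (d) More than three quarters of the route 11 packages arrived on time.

2

(a) route 9: |A| = 7, |A ∩ B| = 6; needs |A ∖ B| = 1 — true.
(b) route 4: |A| = 6, |A ∩ B| = 4; needs |A ∩ B| ≤ 3 — false.
(c) route 2: |A| = 9, |A ∩ B| = 1; needs |A ∩ B| / |A| < 1/5 — true.
(d) route 11: |A| = 9, |A ∩ B| = 6; needs |A ∩ B| / |A| > 3/4 — false.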